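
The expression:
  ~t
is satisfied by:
  {t: False}


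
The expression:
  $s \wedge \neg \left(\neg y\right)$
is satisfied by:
  {s: True, y: True}


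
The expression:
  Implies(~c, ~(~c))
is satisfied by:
  {c: True}


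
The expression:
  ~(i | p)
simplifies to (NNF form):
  ~i & ~p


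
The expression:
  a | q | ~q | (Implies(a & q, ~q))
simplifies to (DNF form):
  True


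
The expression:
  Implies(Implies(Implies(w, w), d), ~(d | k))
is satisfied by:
  {d: False}


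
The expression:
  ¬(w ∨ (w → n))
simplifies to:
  False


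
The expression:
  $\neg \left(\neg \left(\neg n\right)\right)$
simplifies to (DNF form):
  $\neg n$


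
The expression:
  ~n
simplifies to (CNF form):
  ~n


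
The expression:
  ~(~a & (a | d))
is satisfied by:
  {a: True, d: False}
  {d: False, a: False}
  {d: True, a: True}


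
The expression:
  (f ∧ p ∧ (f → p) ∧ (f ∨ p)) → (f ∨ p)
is always true.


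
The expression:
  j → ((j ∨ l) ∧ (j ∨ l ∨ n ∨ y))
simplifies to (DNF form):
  True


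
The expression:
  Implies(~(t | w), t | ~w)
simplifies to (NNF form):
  True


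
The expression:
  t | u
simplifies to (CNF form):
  t | u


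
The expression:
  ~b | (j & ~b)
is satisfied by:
  {b: False}


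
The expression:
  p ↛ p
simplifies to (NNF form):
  False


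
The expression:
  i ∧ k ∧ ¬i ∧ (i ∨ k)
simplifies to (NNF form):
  False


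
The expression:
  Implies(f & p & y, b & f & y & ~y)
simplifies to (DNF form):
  ~f | ~p | ~y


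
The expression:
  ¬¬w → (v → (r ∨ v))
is always true.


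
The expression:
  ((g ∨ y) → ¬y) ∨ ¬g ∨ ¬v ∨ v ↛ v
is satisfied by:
  {g: False, v: False, y: False}
  {y: True, g: False, v: False}
  {v: True, g: False, y: False}
  {y: True, v: True, g: False}
  {g: True, y: False, v: False}
  {y: True, g: True, v: False}
  {v: True, g: True, y: False}


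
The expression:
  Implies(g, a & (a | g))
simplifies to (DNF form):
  a | ~g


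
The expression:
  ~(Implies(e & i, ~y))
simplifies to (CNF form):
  e & i & y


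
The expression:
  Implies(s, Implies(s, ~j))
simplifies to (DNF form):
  ~j | ~s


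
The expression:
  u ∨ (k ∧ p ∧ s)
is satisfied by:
  {u: True, p: True, k: True, s: True}
  {u: True, p: True, k: True, s: False}
  {u: True, p: True, s: True, k: False}
  {u: True, p: True, s: False, k: False}
  {u: True, k: True, s: True, p: False}
  {u: True, k: True, s: False, p: False}
  {u: True, k: False, s: True, p: False}
  {u: True, k: False, s: False, p: False}
  {p: True, k: True, s: True, u: False}


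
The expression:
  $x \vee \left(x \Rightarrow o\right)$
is always true.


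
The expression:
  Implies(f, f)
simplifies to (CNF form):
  True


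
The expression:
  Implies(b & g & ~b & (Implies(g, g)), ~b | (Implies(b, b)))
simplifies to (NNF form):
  True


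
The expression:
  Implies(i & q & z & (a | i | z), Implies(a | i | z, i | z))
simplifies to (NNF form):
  True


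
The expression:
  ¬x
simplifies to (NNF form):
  ¬x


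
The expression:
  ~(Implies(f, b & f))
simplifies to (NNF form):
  f & ~b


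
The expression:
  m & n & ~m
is never true.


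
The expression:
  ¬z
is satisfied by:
  {z: False}


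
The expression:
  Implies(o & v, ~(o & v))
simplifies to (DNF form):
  ~o | ~v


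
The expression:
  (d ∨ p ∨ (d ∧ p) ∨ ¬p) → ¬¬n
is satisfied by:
  {n: True}


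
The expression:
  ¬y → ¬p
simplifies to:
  y ∨ ¬p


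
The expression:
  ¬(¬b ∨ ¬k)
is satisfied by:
  {b: True, k: True}


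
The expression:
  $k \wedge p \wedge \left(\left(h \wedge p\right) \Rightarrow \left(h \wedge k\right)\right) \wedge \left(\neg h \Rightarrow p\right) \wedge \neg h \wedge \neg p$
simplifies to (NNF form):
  $\text{False}$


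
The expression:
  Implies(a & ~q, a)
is always true.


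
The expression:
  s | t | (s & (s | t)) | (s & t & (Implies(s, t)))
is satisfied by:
  {t: True, s: True}
  {t: True, s: False}
  {s: True, t: False}


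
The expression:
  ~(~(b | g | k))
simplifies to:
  b | g | k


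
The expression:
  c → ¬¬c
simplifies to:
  True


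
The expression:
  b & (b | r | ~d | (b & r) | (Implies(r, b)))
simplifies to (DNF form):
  b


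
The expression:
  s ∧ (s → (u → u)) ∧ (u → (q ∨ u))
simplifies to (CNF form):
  s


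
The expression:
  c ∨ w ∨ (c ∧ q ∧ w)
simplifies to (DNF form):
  c ∨ w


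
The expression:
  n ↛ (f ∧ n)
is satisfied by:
  {n: True, f: False}


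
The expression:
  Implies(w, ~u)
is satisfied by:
  {w: False, u: False}
  {u: True, w: False}
  {w: True, u: False}


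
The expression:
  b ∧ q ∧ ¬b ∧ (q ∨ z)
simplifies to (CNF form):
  False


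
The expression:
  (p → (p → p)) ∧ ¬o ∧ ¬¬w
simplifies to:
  w ∧ ¬o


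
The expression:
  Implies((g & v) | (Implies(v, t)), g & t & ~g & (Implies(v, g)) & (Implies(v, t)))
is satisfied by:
  {v: True, g: False, t: False}


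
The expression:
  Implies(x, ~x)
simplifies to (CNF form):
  ~x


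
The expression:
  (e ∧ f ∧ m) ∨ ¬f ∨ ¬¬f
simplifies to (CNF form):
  True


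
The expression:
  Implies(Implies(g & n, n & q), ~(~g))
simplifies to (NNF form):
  g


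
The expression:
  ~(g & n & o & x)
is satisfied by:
  {x: False, o: False, n: False, g: False}
  {g: True, x: False, o: False, n: False}
  {n: True, x: False, o: False, g: False}
  {g: True, n: True, x: False, o: False}
  {o: True, g: False, x: False, n: False}
  {g: True, o: True, x: False, n: False}
  {n: True, o: True, g: False, x: False}
  {g: True, n: True, o: True, x: False}
  {x: True, n: False, o: False, g: False}
  {g: True, x: True, n: False, o: False}
  {n: True, x: True, g: False, o: False}
  {g: True, n: True, x: True, o: False}
  {o: True, x: True, n: False, g: False}
  {g: True, o: True, x: True, n: False}
  {n: True, o: True, x: True, g: False}


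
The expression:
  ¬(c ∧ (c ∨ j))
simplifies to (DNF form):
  ¬c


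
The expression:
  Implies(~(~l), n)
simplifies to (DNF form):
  n | ~l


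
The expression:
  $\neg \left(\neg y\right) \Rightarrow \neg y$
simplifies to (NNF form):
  $\neg y$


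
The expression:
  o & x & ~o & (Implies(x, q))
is never true.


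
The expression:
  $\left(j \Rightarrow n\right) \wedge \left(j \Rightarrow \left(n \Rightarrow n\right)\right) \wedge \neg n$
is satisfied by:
  {n: False, j: False}


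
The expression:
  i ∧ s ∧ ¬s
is never true.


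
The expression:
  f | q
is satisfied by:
  {q: True, f: True}
  {q: True, f: False}
  {f: True, q: False}


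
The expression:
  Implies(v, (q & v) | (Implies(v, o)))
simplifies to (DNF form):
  o | q | ~v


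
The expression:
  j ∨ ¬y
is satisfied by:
  {j: True, y: False}
  {y: False, j: False}
  {y: True, j: True}


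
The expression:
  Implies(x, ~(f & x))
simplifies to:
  ~f | ~x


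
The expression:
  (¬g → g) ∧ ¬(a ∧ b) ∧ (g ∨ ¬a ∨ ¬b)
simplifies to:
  g ∧ (¬a ∨ ¬b)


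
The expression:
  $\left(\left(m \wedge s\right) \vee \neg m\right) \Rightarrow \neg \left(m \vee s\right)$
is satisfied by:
  {s: False}


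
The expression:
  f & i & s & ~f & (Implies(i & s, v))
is never true.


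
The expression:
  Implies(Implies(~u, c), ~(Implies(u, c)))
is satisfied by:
  {c: False}


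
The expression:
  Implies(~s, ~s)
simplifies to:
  True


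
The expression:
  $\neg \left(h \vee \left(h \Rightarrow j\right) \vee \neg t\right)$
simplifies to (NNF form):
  $\text{False}$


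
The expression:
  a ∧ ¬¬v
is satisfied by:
  {a: True, v: True}


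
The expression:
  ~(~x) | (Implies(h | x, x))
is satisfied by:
  {x: True, h: False}
  {h: False, x: False}
  {h: True, x: True}


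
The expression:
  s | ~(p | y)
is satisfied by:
  {s: True, p: False, y: False}
  {y: True, s: True, p: False}
  {s: True, p: True, y: False}
  {y: True, s: True, p: True}
  {y: False, p: False, s: False}


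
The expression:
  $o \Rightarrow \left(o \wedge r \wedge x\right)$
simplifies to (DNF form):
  $\left(r \wedge x\right) \vee \neg o$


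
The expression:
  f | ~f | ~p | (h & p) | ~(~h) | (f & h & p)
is always true.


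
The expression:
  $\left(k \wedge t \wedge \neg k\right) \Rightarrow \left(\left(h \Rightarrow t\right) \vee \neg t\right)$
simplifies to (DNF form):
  $\text{True}$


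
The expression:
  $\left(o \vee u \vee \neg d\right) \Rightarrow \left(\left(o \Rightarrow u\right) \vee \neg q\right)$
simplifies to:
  $u \vee \neg o \vee \neg q$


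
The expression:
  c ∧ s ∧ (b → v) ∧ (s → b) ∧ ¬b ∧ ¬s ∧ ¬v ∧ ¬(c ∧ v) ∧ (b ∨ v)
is never true.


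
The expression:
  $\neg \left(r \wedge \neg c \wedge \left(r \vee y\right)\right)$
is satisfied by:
  {c: True, r: False}
  {r: False, c: False}
  {r: True, c: True}


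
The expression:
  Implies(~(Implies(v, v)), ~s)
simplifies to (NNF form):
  True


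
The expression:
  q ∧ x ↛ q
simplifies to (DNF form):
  False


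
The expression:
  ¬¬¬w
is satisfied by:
  {w: False}


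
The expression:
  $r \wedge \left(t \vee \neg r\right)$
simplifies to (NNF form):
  $r \wedge t$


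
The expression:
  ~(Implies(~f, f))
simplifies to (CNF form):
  ~f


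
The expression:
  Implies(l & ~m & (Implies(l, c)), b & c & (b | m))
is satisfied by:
  {b: True, m: True, l: False, c: False}
  {b: True, l: False, c: False, m: False}
  {m: True, l: False, c: False, b: False}
  {m: False, l: False, c: False, b: False}
  {b: True, c: True, m: True, l: False}
  {b: True, c: True, m: False, l: False}
  {c: True, m: True, b: False, l: False}
  {c: True, b: False, l: False, m: False}
  {m: True, b: True, l: True, c: False}
  {b: True, l: True, m: False, c: False}
  {m: True, l: True, b: False, c: False}
  {l: True, b: False, c: False, m: False}
  {b: True, c: True, l: True, m: True}
  {b: True, c: True, l: True, m: False}
  {c: True, l: True, m: True, b: False}


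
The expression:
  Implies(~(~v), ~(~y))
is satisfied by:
  {y: True, v: False}
  {v: False, y: False}
  {v: True, y: True}


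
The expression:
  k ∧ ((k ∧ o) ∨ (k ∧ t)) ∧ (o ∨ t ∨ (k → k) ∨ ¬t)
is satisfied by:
  {k: True, t: True, o: True}
  {k: True, t: True, o: False}
  {k: True, o: True, t: False}


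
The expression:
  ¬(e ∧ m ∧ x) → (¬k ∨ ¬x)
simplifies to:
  (e ∧ m) ∨ ¬k ∨ ¬x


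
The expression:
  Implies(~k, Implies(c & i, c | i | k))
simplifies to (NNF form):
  True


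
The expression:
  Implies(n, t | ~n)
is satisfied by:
  {t: True, n: False}
  {n: False, t: False}
  {n: True, t: True}


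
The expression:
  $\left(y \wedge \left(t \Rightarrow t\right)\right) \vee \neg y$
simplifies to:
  $\text{True}$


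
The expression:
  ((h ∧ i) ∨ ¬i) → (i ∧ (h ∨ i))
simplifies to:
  i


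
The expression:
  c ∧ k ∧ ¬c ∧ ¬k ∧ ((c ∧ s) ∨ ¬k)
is never true.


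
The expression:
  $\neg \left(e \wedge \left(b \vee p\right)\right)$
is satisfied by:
  {p: False, e: False, b: False}
  {b: True, p: False, e: False}
  {p: True, b: False, e: False}
  {b: True, p: True, e: False}
  {e: True, b: False, p: False}


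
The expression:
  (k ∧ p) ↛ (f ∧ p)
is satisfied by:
  {p: True, k: True, f: False}


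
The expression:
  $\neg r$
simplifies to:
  $\neg r$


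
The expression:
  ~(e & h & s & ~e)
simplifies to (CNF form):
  True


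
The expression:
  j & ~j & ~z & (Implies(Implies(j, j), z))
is never true.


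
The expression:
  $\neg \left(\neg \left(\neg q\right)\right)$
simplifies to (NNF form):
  $\neg q$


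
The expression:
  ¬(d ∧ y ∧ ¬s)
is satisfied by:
  {s: True, d: False, y: False}
  {s: False, d: False, y: False}
  {y: True, s: True, d: False}
  {y: True, s: False, d: False}
  {d: True, s: True, y: False}
  {d: True, s: False, y: False}
  {d: True, y: True, s: True}


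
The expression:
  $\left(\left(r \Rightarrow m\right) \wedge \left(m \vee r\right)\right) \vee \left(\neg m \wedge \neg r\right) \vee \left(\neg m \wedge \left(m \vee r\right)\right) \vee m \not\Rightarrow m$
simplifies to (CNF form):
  $\text{True}$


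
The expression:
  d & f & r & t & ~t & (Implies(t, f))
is never true.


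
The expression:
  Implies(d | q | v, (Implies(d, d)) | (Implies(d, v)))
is always true.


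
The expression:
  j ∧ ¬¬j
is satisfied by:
  {j: True}


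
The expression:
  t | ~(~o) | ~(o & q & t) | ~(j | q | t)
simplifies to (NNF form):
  True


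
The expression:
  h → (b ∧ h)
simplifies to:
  b ∨ ¬h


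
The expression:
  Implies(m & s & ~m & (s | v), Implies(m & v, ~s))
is always true.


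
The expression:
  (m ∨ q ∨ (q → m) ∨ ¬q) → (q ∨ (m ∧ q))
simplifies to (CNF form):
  q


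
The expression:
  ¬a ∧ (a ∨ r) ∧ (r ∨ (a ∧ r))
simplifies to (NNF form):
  r ∧ ¬a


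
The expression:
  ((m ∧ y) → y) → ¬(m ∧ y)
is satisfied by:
  {m: False, y: False}
  {y: True, m: False}
  {m: True, y: False}


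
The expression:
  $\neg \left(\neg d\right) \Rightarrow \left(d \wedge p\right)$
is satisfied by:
  {p: True, d: False}
  {d: False, p: False}
  {d: True, p: True}


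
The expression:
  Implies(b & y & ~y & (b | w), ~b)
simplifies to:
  True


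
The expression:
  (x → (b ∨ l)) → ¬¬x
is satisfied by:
  {x: True}


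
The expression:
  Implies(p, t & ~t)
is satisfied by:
  {p: False}


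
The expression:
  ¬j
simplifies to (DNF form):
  ¬j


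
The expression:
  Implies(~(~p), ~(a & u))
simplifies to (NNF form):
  ~a | ~p | ~u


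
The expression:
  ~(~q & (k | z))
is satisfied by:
  {q: True, z: False, k: False}
  {q: True, k: True, z: False}
  {q: True, z: True, k: False}
  {q: True, k: True, z: True}
  {k: False, z: False, q: False}


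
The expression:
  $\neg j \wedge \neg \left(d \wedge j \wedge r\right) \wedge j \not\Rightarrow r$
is never true.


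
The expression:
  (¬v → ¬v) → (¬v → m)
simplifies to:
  m ∨ v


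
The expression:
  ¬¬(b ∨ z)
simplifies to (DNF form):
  b ∨ z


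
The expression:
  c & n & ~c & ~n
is never true.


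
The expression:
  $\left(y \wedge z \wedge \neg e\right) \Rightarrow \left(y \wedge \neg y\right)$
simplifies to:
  $e \vee \neg y \vee \neg z$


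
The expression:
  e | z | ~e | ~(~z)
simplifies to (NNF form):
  True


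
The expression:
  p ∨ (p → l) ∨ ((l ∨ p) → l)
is always true.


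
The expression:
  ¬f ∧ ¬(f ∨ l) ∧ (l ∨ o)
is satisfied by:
  {o: True, l: False, f: False}


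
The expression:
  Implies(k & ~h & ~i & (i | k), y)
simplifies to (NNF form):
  h | i | y | ~k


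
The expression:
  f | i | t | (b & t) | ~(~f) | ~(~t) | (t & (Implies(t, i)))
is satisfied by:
  {i: True, t: True, f: True}
  {i: True, t: True, f: False}
  {i: True, f: True, t: False}
  {i: True, f: False, t: False}
  {t: True, f: True, i: False}
  {t: True, f: False, i: False}
  {f: True, t: False, i: False}


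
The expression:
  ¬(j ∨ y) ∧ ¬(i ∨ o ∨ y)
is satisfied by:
  {i: False, o: False, j: False, y: False}


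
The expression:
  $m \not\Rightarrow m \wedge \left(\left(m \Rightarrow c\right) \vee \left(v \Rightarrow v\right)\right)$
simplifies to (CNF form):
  $\text{False}$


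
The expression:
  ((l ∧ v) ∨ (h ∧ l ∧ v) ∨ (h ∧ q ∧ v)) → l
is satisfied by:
  {l: True, h: False, v: False, q: False}
  {l: False, h: False, v: False, q: False}
  {q: True, l: True, h: False, v: False}
  {q: True, l: False, h: False, v: False}
  {l: True, v: True, q: False, h: False}
  {v: True, q: False, h: False, l: False}
  {q: True, v: True, l: True, h: False}
  {q: True, v: True, l: False, h: False}
  {l: True, h: True, q: False, v: False}
  {h: True, q: False, v: False, l: False}
  {l: True, q: True, h: True, v: False}
  {q: True, h: True, l: False, v: False}
  {l: True, v: True, h: True, q: False}
  {v: True, h: True, q: False, l: False}
  {q: True, v: True, h: True, l: True}


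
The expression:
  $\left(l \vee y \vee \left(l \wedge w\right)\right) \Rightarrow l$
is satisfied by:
  {l: True, y: False}
  {y: False, l: False}
  {y: True, l: True}


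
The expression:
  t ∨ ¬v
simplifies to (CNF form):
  t ∨ ¬v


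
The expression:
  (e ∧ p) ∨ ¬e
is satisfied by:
  {p: True, e: False}
  {e: False, p: False}
  {e: True, p: True}


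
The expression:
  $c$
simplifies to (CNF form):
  $c$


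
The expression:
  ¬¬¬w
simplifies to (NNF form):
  ¬w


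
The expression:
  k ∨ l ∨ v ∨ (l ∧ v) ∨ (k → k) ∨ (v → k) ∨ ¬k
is always true.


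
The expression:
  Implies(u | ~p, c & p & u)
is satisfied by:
  {p: True, c: True, u: False}
  {p: True, u: False, c: False}
  {p: True, c: True, u: True}


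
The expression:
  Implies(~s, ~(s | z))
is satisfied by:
  {s: True, z: False}
  {z: False, s: False}
  {z: True, s: True}


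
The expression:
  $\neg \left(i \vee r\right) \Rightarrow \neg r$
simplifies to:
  $\text{True}$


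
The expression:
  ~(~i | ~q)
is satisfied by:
  {i: True, q: True}


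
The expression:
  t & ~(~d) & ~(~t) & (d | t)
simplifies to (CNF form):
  d & t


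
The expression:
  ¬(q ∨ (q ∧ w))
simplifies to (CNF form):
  ¬q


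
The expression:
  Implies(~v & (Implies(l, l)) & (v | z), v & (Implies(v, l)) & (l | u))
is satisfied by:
  {v: True, z: False}
  {z: False, v: False}
  {z: True, v: True}


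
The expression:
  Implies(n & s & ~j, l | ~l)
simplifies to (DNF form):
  True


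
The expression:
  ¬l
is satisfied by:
  {l: False}


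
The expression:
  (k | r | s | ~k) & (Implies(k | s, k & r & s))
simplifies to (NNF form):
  (k | ~s) & (r | ~s) & (s | ~k)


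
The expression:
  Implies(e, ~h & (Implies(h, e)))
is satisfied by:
  {h: False, e: False}
  {e: True, h: False}
  {h: True, e: False}


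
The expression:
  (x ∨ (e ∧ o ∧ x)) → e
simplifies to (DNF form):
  e ∨ ¬x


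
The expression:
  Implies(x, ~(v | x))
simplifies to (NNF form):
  ~x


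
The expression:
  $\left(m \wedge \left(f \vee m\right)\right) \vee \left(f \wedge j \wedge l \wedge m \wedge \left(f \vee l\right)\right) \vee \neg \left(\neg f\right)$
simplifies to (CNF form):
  $f \vee m$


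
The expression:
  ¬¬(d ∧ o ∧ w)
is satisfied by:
  {w: True, d: True, o: True}


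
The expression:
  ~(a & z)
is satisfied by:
  {z: False, a: False}
  {a: True, z: False}
  {z: True, a: False}


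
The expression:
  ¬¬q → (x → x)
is always true.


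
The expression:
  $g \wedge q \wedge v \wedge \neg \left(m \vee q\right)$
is never true.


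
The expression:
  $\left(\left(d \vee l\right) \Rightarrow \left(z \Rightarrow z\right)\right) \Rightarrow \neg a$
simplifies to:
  $\neg a$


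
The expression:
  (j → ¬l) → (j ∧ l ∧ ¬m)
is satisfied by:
  {j: True, l: True}


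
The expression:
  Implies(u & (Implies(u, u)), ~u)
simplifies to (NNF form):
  ~u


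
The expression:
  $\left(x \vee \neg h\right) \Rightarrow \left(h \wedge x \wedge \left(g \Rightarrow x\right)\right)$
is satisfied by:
  {h: True}


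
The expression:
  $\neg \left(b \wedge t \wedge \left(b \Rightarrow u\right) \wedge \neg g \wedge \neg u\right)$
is always true.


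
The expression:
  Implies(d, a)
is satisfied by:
  {a: True, d: False}
  {d: False, a: False}
  {d: True, a: True}


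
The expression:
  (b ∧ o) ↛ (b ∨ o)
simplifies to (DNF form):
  False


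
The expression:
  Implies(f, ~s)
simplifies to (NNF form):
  ~f | ~s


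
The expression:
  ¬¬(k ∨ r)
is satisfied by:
  {r: True, k: True}
  {r: True, k: False}
  {k: True, r: False}


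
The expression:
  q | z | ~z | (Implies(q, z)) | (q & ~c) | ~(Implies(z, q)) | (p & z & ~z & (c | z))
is always true.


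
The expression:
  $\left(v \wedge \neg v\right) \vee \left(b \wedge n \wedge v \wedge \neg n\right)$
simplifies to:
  $\text{False}$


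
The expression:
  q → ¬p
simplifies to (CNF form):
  ¬p ∨ ¬q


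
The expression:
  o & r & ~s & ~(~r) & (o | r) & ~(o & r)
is never true.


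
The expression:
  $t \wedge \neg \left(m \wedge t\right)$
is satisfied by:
  {t: True, m: False}


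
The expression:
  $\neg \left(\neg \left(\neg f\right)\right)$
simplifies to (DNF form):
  $\neg f$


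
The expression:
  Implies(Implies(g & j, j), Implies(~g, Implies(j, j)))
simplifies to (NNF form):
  True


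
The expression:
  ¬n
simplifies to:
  ¬n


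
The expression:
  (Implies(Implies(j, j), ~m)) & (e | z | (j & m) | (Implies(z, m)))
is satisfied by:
  {m: False}


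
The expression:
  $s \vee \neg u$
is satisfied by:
  {s: True, u: False}
  {u: False, s: False}
  {u: True, s: True}


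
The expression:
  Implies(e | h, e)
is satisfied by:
  {e: True, h: False}
  {h: False, e: False}
  {h: True, e: True}


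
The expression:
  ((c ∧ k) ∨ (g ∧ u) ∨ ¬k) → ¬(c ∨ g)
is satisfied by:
  {k: True, u: False, g: False, c: False}
  {k: False, u: False, g: False, c: False}
  {k: True, u: True, g: False, c: False}
  {u: True, k: False, g: False, c: False}
  {g: True, k: True, u: False, c: False}


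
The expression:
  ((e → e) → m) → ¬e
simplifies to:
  ¬e ∨ ¬m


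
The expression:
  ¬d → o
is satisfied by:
  {d: True, o: True}
  {d: True, o: False}
  {o: True, d: False}


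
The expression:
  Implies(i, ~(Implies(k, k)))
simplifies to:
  ~i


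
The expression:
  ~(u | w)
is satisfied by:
  {u: False, w: False}


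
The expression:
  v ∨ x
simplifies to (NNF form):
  v ∨ x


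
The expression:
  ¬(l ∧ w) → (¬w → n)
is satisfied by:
  {n: True, w: True}
  {n: True, w: False}
  {w: True, n: False}


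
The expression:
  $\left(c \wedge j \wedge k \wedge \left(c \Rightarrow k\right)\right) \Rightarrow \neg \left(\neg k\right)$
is always true.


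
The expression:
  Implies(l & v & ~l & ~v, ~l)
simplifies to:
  True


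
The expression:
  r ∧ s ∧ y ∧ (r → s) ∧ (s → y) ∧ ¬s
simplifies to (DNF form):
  False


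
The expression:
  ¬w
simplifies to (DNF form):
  ¬w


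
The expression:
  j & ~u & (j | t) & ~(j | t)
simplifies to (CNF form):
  False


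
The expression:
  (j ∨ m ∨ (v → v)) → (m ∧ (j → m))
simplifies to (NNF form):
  m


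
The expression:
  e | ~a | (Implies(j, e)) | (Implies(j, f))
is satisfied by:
  {e: True, f: True, a: False, j: False}
  {e: True, f: False, a: False, j: False}
  {f: True, j: False, e: False, a: False}
  {j: False, f: False, e: False, a: False}
  {j: True, e: True, f: True, a: False}
  {j: True, e: True, f: False, a: False}
  {j: True, f: True, e: False, a: False}
  {j: True, f: False, e: False, a: False}
  {a: True, e: True, f: True, j: False}
  {a: True, e: True, f: False, j: False}
  {a: True, f: True, e: False, j: False}
  {a: True, f: False, e: False, j: False}
  {j: True, a: True, e: True, f: True}
  {j: True, a: True, e: True, f: False}
  {j: True, a: True, f: True, e: False}


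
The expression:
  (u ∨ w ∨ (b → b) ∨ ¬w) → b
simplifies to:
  b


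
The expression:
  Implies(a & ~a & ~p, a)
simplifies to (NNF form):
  True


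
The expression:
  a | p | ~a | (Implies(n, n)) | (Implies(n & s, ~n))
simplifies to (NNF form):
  True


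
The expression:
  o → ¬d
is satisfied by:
  {o: False, d: False}
  {d: True, o: False}
  {o: True, d: False}


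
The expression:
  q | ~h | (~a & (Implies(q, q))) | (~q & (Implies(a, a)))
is always true.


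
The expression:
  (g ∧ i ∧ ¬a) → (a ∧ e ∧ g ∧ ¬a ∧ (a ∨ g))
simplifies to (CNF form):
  a ∨ ¬g ∨ ¬i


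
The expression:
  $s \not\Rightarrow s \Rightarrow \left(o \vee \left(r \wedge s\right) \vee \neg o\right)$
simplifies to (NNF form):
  $\text{True}$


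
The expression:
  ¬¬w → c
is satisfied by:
  {c: True, w: False}
  {w: False, c: False}
  {w: True, c: True}


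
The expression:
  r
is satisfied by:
  {r: True}


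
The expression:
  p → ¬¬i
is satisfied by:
  {i: True, p: False}
  {p: False, i: False}
  {p: True, i: True}


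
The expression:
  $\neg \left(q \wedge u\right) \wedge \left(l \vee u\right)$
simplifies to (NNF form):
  $\left(l \wedge \neg u\right) \vee \left(u \wedge \neg q\right)$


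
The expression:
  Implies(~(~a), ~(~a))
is always true.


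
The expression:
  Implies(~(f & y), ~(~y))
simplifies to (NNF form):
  y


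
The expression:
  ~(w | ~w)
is never true.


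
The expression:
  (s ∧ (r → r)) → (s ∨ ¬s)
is always true.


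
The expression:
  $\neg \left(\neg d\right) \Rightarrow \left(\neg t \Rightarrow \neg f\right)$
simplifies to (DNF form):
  $t \vee \neg d \vee \neg f$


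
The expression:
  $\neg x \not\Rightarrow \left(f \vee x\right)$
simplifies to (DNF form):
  $\neg f \wedge \neg x$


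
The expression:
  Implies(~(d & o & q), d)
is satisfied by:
  {d: True}


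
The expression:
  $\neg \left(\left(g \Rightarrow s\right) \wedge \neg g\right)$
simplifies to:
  $g$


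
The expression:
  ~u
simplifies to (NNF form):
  ~u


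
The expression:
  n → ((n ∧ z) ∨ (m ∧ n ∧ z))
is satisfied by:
  {z: True, n: False}
  {n: False, z: False}
  {n: True, z: True}


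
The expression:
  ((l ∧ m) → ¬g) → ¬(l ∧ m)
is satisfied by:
  {g: True, l: False, m: False}
  {l: False, m: False, g: False}
  {g: True, m: True, l: False}
  {m: True, l: False, g: False}
  {g: True, l: True, m: False}
  {l: True, g: False, m: False}
  {g: True, m: True, l: True}


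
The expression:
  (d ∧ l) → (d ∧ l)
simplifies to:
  True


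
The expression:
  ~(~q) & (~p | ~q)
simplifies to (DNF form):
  q & ~p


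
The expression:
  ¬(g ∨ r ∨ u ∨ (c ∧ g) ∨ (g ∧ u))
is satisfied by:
  {g: False, u: False, r: False}


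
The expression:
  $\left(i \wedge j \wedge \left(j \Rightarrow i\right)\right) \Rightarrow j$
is always true.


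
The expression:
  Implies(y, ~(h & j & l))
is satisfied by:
  {l: False, y: False, h: False, j: False}
  {j: True, l: False, y: False, h: False}
  {h: True, l: False, y: False, j: False}
  {j: True, h: True, l: False, y: False}
  {y: True, j: False, l: False, h: False}
  {j: True, y: True, l: False, h: False}
  {h: True, y: True, j: False, l: False}
  {j: True, h: True, y: True, l: False}
  {l: True, h: False, y: False, j: False}
  {j: True, l: True, h: False, y: False}
  {h: True, l: True, j: False, y: False}
  {j: True, h: True, l: True, y: False}
  {y: True, l: True, h: False, j: False}
  {j: True, y: True, l: True, h: False}
  {h: True, y: True, l: True, j: False}


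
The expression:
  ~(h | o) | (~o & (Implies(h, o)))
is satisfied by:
  {o: False, h: False}


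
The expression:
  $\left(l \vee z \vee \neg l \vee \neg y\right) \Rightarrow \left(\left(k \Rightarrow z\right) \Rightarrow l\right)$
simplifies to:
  $l \vee \left(k \wedge \neg z\right)$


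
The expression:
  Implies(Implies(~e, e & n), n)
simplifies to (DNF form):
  n | ~e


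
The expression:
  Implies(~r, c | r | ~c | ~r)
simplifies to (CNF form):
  True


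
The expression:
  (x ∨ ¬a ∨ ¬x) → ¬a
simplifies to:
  ¬a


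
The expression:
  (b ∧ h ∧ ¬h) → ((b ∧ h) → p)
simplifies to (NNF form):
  True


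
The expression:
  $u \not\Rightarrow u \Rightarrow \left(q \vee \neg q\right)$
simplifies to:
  $\text{True}$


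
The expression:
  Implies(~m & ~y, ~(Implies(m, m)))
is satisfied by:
  {y: True, m: True}
  {y: True, m: False}
  {m: True, y: False}


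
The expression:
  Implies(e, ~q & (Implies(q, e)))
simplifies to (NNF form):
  ~e | ~q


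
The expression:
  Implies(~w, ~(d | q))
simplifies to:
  w | (~d & ~q)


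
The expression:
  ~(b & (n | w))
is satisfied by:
  {n: False, b: False, w: False}
  {w: True, n: False, b: False}
  {n: True, w: False, b: False}
  {w: True, n: True, b: False}
  {b: True, w: False, n: False}


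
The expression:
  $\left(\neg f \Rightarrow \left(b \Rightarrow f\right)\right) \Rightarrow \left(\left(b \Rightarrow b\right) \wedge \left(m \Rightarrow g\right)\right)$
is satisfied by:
  {b: True, g: True, f: False, m: False}
  {g: True, f: False, m: False, b: False}
  {b: True, g: True, f: True, m: False}
  {g: True, f: True, m: False, b: False}
  {b: True, f: False, m: False, g: False}
  {b: False, f: False, m: False, g: False}
  {b: True, f: True, m: False, g: False}
  {f: True, b: False, m: False, g: False}
  {b: True, m: True, g: True, f: False}
  {m: True, g: True, b: False, f: False}
  {b: True, m: True, g: True, f: True}
  {m: True, g: True, f: True, b: False}
  {m: True, b: True, g: False, f: False}


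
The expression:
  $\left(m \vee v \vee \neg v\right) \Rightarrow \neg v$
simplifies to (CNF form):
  $\neg v$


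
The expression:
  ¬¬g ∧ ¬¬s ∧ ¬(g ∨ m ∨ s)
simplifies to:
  False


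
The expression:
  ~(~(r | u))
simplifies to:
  r | u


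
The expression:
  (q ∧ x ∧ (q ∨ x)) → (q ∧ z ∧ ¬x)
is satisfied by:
  {q: False, x: False}
  {x: True, q: False}
  {q: True, x: False}


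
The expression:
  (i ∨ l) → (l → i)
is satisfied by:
  {i: True, l: False}
  {l: False, i: False}
  {l: True, i: True}


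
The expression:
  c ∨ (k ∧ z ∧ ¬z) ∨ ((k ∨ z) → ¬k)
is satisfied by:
  {c: True, k: False}
  {k: False, c: False}
  {k: True, c: True}


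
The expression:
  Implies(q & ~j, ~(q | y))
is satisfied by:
  {j: True, q: False}
  {q: False, j: False}
  {q: True, j: True}


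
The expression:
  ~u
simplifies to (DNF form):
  ~u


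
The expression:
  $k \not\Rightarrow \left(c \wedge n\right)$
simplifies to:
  $k \wedge \left(\neg c \vee \neg n\right)$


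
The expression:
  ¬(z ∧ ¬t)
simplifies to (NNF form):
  t ∨ ¬z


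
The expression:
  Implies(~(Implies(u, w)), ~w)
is always true.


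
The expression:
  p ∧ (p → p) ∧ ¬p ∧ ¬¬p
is never true.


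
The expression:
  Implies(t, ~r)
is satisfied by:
  {t: False, r: False}
  {r: True, t: False}
  {t: True, r: False}


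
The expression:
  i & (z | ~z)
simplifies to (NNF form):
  i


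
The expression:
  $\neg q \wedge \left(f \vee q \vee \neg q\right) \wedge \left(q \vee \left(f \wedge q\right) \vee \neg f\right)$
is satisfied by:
  {q: False, f: False}


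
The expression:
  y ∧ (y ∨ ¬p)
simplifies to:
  y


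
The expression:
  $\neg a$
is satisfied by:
  {a: False}


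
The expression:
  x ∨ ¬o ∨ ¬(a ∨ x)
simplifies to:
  x ∨ ¬a ∨ ¬o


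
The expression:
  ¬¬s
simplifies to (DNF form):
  s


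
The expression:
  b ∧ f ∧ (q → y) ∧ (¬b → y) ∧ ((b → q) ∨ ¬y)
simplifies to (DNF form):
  (b ∧ f ∧ q ∧ y) ∨ (b ∧ f ∧ q ∧ ¬q) ∨ (b ∧ f ∧ y ∧ ¬y) ∨ (b ∧ f ∧ ¬q ∧ ¬y)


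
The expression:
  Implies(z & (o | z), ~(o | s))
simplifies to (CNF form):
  (~o | ~z) & (~s | ~z)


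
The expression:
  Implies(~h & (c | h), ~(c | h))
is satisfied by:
  {h: True, c: False}
  {c: False, h: False}
  {c: True, h: True}


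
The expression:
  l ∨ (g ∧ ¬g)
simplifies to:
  l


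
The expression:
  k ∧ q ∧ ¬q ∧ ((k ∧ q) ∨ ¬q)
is never true.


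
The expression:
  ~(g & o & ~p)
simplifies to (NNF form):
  p | ~g | ~o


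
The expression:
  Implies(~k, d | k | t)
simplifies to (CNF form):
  d | k | t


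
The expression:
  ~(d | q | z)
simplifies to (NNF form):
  ~d & ~q & ~z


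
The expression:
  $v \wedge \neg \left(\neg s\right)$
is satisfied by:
  {s: True, v: True}


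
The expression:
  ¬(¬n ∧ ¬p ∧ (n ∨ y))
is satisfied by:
  {n: True, p: True, y: False}
  {n: True, p: False, y: False}
  {p: True, n: False, y: False}
  {n: False, p: False, y: False}
  {n: True, y: True, p: True}
  {n: True, y: True, p: False}
  {y: True, p: True, n: False}


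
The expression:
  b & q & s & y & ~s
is never true.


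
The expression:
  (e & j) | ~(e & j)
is always true.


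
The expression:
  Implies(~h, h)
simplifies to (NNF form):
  h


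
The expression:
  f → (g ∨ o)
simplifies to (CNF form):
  g ∨ o ∨ ¬f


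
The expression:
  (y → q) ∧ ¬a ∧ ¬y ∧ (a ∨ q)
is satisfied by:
  {q: True, y: False, a: False}


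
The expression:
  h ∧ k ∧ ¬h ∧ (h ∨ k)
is never true.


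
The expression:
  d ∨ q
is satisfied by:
  {d: True, q: True}
  {d: True, q: False}
  {q: True, d: False}


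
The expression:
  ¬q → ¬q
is always true.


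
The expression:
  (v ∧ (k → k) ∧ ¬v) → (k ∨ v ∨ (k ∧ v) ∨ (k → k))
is always true.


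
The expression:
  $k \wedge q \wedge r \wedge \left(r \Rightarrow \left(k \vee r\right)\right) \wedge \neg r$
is never true.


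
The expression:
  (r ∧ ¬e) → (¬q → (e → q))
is always true.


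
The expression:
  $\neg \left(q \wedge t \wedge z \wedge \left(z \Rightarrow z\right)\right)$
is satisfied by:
  {t: False, z: False, q: False}
  {q: True, t: False, z: False}
  {z: True, t: False, q: False}
  {q: True, z: True, t: False}
  {t: True, q: False, z: False}
  {q: True, t: True, z: False}
  {z: True, t: True, q: False}


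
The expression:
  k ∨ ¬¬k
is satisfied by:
  {k: True}


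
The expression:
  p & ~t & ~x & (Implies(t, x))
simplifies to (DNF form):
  p & ~t & ~x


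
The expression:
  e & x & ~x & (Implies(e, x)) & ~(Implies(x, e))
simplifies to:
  False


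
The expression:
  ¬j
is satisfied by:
  {j: False}


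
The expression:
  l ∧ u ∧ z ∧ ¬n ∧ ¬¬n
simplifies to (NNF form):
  False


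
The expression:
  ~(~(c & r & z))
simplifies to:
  c & r & z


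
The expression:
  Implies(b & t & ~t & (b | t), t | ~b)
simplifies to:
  True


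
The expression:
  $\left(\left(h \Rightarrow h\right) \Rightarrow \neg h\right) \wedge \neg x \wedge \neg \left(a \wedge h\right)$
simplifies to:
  $\neg h \wedge \neg x$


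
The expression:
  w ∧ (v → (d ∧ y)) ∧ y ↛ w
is never true.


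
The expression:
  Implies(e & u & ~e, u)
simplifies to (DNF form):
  True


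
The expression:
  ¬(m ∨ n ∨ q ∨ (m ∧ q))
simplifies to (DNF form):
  ¬m ∧ ¬n ∧ ¬q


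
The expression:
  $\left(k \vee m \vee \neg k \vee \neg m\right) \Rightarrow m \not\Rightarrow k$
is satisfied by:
  {m: True, k: False}


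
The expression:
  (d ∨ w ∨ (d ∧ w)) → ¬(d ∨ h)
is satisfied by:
  {w: False, d: False, h: False}
  {h: True, w: False, d: False}
  {w: True, h: False, d: False}


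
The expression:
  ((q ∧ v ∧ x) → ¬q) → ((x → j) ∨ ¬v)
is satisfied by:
  {q: True, j: True, v: False, x: False}
  {q: True, j: False, v: False, x: False}
  {j: True, q: False, v: False, x: False}
  {q: False, j: False, v: False, x: False}
  {x: True, q: True, j: True, v: False}
  {x: True, q: True, j: False, v: False}
  {x: True, j: True, q: False, v: False}
  {x: True, j: False, q: False, v: False}
  {q: True, v: True, j: True, x: False}
  {q: True, v: True, j: False, x: False}
  {v: True, j: True, q: False, x: False}
  {v: True, q: False, j: False, x: False}
  {x: True, v: True, q: True, j: True}
  {x: True, v: True, q: True, j: False}
  {x: True, v: True, j: True, q: False}


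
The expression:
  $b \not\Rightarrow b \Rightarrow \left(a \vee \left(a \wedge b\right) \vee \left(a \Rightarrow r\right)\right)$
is always true.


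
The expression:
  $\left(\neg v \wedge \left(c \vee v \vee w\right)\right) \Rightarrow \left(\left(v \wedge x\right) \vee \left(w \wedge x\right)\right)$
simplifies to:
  $v \vee \left(w \wedge x\right) \vee \left(\neg c \wedge \neg w\right)$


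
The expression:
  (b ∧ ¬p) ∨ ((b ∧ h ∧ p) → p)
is always true.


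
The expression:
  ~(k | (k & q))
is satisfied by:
  {k: False}


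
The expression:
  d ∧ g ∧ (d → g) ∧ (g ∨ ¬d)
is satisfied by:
  {d: True, g: True}


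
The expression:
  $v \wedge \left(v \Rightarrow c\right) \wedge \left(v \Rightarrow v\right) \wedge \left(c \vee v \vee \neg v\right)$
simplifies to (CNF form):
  $c \wedge v$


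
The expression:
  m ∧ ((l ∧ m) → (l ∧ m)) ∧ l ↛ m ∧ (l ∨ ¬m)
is never true.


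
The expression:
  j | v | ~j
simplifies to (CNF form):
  True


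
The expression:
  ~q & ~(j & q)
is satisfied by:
  {q: False}


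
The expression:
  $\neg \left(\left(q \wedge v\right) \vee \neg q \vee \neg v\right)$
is never true.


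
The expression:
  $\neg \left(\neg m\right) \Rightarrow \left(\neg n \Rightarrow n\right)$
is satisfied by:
  {n: True, m: False}
  {m: False, n: False}
  {m: True, n: True}


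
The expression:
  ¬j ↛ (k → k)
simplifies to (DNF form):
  False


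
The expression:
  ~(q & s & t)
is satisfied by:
  {s: False, t: False, q: False}
  {q: True, s: False, t: False}
  {t: True, s: False, q: False}
  {q: True, t: True, s: False}
  {s: True, q: False, t: False}
  {q: True, s: True, t: False}
  {t: True, s: True, q: False}


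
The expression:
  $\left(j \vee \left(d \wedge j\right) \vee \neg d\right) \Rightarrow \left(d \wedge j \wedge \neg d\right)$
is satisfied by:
  {d: True, j: False}


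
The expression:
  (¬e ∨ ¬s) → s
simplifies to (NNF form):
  s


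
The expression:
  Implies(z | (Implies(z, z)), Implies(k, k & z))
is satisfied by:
  {z: True, k: False}
  {k: False, z: False}
  {k: True, z: True}


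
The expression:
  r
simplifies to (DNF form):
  r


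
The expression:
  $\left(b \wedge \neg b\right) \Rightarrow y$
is always true.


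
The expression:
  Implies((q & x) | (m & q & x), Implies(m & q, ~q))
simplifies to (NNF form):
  ~m | ~q | ~x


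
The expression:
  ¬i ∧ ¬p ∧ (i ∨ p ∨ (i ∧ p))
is never true.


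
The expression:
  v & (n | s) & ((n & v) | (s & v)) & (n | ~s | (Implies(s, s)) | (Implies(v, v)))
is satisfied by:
  {n: True, s: True, v: True}
  {n: True, v: True, s: False}
  {s: True, v: True, n: False}


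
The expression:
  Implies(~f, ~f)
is always true.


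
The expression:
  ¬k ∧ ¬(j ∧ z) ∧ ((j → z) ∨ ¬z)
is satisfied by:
  {z: False, k: False, j: False}
  {j: True, z: False, k: False}
  {z: True, j: False, k: False}
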